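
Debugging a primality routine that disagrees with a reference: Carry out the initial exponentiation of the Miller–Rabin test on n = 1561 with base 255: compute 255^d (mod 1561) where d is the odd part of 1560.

n − 1 = 1560 = 2^3 · 195, so s = 3 and d = 195.
255^195 mod 1561 = 1056.

1056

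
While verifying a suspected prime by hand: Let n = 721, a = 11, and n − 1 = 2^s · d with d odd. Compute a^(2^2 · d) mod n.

n − 1 = 720 = 2^4 · 45, so s = 4 and d = 45.
x_0 = 11^45 mod 721 = 449.
x_1 = 449^2 mod 721 = 442.
x_2 = 442^2 mod 721 = 694.

694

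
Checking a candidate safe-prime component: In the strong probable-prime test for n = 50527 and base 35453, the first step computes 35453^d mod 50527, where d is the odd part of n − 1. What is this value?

50526

n − 1 = 50526 = 2^1 · 25263, so s = 1 and d = 25263.
35453^25263 mod 50527 = 50526.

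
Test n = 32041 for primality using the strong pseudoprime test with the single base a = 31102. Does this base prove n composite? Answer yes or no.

no

n − 1 = 32040 = 2^3 · 4005, so s = 3 and d = 4005.
x_0 = 31102^4005 mod 32041 = 1.
x_0 = 1, so 31102 is not a witness.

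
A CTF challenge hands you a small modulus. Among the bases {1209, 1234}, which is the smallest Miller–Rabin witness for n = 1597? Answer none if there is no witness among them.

none

n − 1 = 1596 = 2^2 · 399, so s = 2 and d = 399.
Base 1209: x_0 = 1209^399 mod 1597 = 610. x_0 is neither 1 nor 1596, so continue squaring. x_1 = 610^2 mod 1597 = 1596. x_1 ≡ −1, so 1209 is not a witness.
Base 1234: x_0 = 1234^399 mod 1597 = 1. x_0 = 1, so 1234 is not a witness.
No listed base is a witness for 1597.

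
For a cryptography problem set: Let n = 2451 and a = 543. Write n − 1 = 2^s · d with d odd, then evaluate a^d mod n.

n − 1 = 2450 = 2^1 · 1225, so s = 1 and d = 1225.
Repeated squaring mod 2451: 543^1 ≡ 543, 543^2 ≡ 729, 543^4 ≡ 2025, 543^8 ≡ 102, 543^16 ≡ 600, 543^32 ≡ 2154, 543^64 ≡ 2424, 543^128 ≡ 729, 543^256 ≡ 2025, 543^512 ≡ 102, 543^1024 ≡ 600.
1225 = 1024 + 128 + 64 + 8 + 1, so 543^1225 ≡ 600·729·2424·102·543 ≡ 429 (mod 2451).

429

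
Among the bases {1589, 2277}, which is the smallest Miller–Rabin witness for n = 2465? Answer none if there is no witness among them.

1589

n − 1 = 2464 = 2^5 · 77, so s = 5 and d = 77.
Base 1589: x_0 = 1589^77 mod 2465 = 349. x_0 is neither 1 nor 2464, so continue squaring. x_1 = 349^2 mod 2465 = 1016. x_2 = 1016^2 mod 2465 = 1886. x_3 = 1886^2 mod 2465 = 1. x_3 = 1 but x_2 ≠ ±1, a nontrivial square root of 1 — 1589 is a witness and 2465 is composite.
Base 2277: x_0 = 2277^77 mod 2465 = 1172. x_0 is neither 1 nor 2464, so continue squaring. x_1 = 1172^2 mod 2465 = 579. x_2 = 579^2 mod 2465 = 1. x_2 = 1 but x_1 ≠ ±1, a nontrivial square root of 1 — 2277 is a witness and 2465 is composite.
The smallest witness among the given bases is 1589.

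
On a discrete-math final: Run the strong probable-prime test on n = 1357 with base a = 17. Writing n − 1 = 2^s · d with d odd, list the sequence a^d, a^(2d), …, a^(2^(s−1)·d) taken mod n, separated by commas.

1088, 440

n − 1 = 1356 = 2^2 · 339, so s = 2 and d = 339.
x_0 = 17^339 mod 1357 = 1088.
x_1 = 1088^2 mod 1357 = 440.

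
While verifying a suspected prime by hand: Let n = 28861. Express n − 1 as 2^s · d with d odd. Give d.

7215

Halving: 28860 → 14430 → 7215; 7215 is odd.
So 28860 = 2^2 · 7215.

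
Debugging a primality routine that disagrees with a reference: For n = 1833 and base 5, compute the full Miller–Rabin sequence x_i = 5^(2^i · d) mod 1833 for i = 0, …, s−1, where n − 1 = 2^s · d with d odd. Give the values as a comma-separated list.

n − 1 = 1832 = 2^3 · 229, so s = 3 and d = 229.
x_0 = 5^229 mod 1833 = 395.
x_1 = 395^2 mod 1833 = 220.
x_2 = 220^2 mod 1833 = 742.

395, 220, 742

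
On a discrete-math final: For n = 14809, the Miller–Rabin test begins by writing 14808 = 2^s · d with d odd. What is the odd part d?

Halving: 14808 → 7404 → 3702 → 1851; 1851 is odd.
So 14808 = 2^3 · 1851.

1851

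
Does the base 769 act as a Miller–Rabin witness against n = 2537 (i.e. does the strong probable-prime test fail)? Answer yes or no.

yes

n − 1 = 2536 = 2^3 · 317, so s = 3 and d = 317.
Repeated squaring mod 2537: 769^1 ≡ 769, 769^2 ≡ 240, 769^4 ≡ 1786, 769^8 ≡ 787, 769^16 ≡ 341, 769^32 ≡ 2116, 769^64 ≡ 2188, 769^128 ≡ 25, 769^256 ≡ 625.
317 = 256 + 32 + 16 + 8 + 4 + 1, so 769^317 ≡ 625·2116·341·787·1786·769 ≡ 1401 (mod 2537).
x_0 = 769^317 mod 2537 = 1401.
x_0 is neither 1 nor 2536, so continue squaring.
x_1 = 1401^2 mod 2537 = 1700.
x_2 = 1700^2 mod 2537 = 357.
Reached i = s−1 = 2 without hitting −1: 769 is a Miller–Rabin witness and 2537 is composite.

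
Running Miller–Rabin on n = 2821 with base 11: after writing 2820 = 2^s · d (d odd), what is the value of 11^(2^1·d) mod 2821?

1520

n − 1 = 2820 = 2^2 · 705, so s = 2 and d = 705.
x_0 = 11^705 mod 2821 = 1828.
x_1 = 1828^2 mod 2821 = 1520.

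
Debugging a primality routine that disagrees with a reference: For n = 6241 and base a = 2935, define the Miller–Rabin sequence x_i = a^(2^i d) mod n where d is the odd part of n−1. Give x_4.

2213

n − 1 = 6240 = 2^5 · 195, so s = 5 and d = 195.
Repeated squaring mod 6241: 2935^1 ≡ 2935, 2935^2 ≡ 1645, 2935^4 ≡ 3672, 2935^8 ≡ 3024, 2935^16 ≡ 1511, 2935^32 ≡ 5156, 2935^64 ≡ 3917, 2935^128 ≡ 2511.
195 = 128 + 64 + 2 + 1, so 2935^195 ≡ 2511·3917·1645·2935 ≡ 1421 (mod 6241).
x_0 = 1421.
x_1 = 1421^2 mod 6241 = 3398.
x_2 = 3398^2 mod 6241 = 554.
x_3 = 554^2 mod 6241 = 1107.
x_4 = 1107^2 mod 6241 = 2213.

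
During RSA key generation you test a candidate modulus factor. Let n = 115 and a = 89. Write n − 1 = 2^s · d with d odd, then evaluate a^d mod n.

14

n − 1 = 114 = 2^1 · 57, so s = 1 and d = 57.
Repeated squaring mod 115: 89^1 ≡ 89, 89^2 ≡ 101, 89^4 ≡ 81, 89^8 ≡ 6, 89^16 ≡ 36, 89^32 ≡ 31.
57 = 32 + 16 + 8 + 1, so 89^57 ≡ 31·36·6·89 ≡ 14 (mod 115).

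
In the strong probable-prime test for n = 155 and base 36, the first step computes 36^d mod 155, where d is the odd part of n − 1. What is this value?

n − 1 = 154 = 2^1 · 77, so s = 1 and d = 77.
36^77 mod 155 = 56.

56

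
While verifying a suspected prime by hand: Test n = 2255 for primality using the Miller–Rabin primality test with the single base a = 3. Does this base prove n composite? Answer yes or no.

yes

n − 1 = 2254 = 2^1 · 1127, so s = 1 and d = 1127.
x_0 = 3^1127 mod 2255 = 2187.
x_0 ∉ {1, 2254} and s = 1, so 3 is a Miller–Rabin witness and 2255 is composite.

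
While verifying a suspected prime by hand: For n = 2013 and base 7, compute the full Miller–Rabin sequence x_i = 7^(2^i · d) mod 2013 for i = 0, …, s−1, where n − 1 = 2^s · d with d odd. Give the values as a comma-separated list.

871, 1753

n − 1 = 2012 = 2^2 · 503, so s = 2 and d = 503.
x_0 = 7^503 mod 2013 = 871.
x_1 = 871^2 mod 2013 = 1753.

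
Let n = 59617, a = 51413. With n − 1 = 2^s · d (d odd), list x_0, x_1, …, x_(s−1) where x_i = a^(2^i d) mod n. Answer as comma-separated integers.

n − 1 = 59616 = 2^5 · 1863, so s = 5 and d = 1863.
x_0 = 51413^1863 mod 59617 = 38394.
x_1 = 38394^2 mod 59617 = 9294.
x_2 = 9294^2 mod 59617 = 53020.
x_3 = 53020^2 mod 59617 = 59616.
x_4 = 59616^2 mod 59617 = 1.

38394, 9294, 53020, 59616, 1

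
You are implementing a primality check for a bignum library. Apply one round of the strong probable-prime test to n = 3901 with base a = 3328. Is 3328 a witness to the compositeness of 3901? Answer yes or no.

yes

n − 1 = 3900 = 2^2 · 975, so s = 2 and d = 975.
x_0 = 3328^975 mod 3901 = 2955.
x_0 is neither 1 nor 3900, so continue squaring.
x_1 = 2955^2 mod 3901 = 1587.
Reached i = s−1 = 1 without hitting −1: 3328 is a Miller–Rabin witness and 3901 is composite.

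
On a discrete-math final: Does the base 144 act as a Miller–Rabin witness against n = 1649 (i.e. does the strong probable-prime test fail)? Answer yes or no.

no

n − 1 = 1648 = 2^4 · 103, so s = 4 and d = 103.
x_0 = 144^103 mod 1649 = 355.
x_0 is neither 1 nor 1648, so continue squaring.
x_1 = 355^2 mod 1649 = 701.
x_2 = 701^2 mod 1649 = 1648.
x_2 ≡ −1, so 144 is not a witness.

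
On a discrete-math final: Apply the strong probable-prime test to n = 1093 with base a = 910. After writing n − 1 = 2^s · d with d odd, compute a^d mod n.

n − 1 = 1092 = 2^2 · 273, so s = 2 and d = 273.
Repeated squaring mod 1093: 910^1 ≡ 910, 910^2 ≡ 699, 910^4 ≡ 30, 910^8 ≡ 900, 910^16 ≡ 87, 910^32 ≡ 1011, 910^64 ≡ 166, 910^128 ≡ 231, 910^256 ≡ 897.
273 = 256 + 16 + 1, so 910^273 ≡ 897·87·910 ≡ 1 (mod 1093).

1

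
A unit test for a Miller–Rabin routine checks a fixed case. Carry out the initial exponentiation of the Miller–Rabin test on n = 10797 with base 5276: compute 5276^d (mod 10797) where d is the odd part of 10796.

n − 1 = 10796 = 2^2 · 2699, so s = 2 and d = 2699.
5276^2699 mod 10797 = 10124.

10124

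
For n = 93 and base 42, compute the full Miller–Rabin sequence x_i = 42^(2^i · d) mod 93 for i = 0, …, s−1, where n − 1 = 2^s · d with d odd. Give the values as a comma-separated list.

12, 51

n − 1 = 92 = 2^2 · 23, so s = 2 and d = 23.
x_0 = 42^23 mod 93 = 12.
x_1 = 12^2 mod 93 = 51.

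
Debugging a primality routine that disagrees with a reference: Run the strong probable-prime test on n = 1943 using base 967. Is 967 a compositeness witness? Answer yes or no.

yes

n − 1 = 1942 = 2^1 · 971, so s = 1 and d = 971.
Repeated squaring mod 1943: 967^1 ≡ 967, 967^2 ≡ 506, 967^4 ≡ 1503, 967^8 ≡ 1243, 967^16 ≡ 364, 967^32 ≡ 372, 967^64 ≡ 431, 967^128 ≡ 1176, 967^256 ≡ 1503, 967^512 ≡ 1243.
971 = 512 + 256 + 128 + 64 + 8 + 2 + 1, so 967^971 ≡ 1243·1503·1176·431·1243·506·967 ≡ 1645 (mod 1943).
x_0 = 967^971 mod 1943 = 1645.
x_0 ∉ {1, 1942} and s = 1, so 967 is a Miller–Rabin witness and 1943 is composite.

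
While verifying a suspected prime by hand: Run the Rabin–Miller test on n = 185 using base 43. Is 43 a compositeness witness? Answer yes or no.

no

n − 1 = 184 = 2^3 · 23, so s = 3 and d = 23.
By repeated squaring, 43^23 ≡ 142 (mod 185).
x_0 = 43^23 mod 185 = 142.
x_0 is neither 1 nor 184, so continue squaring.
x_1 = 142^2 mod 185 = 184.
x_1 ≡ −1, so 43 is not a witness.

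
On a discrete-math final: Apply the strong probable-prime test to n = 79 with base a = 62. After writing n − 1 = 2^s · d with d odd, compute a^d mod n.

n − 1 = 78 = 2^1 · 39, so s = 1 and d = 39.
Repeated squaring mod 79: 62^1 ≡ 62, 62^2 ≡ 52, 62^4 ≡ 18, 62^8 ≡ 8, 62^16 ≡ 64, 62^32 ≡ 67.
39 = 32 + 4 + 2 + 1, so 62^39 ≡ 67·18·52·62 ≡ 1 (mod 79).

1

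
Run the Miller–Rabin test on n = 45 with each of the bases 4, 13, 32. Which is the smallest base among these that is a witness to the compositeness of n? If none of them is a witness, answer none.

n − 1 = 44 = 2^2 · 11, so s = 2 and d = 11.
Base 4: x_0 = 4^11 mod 45 = 34. x_0 is neither 1 nor 44, so continue squaring. x_1 = 34^2 mod 45 = 31. Reached i = s−1 = 1 without hitting −1: 4 is a Miller–Rabin witness and 45 is composite.
Base 13: x_0 = 13^11 mod 45 = 7. x_0 is neither 1 nor 44, so continue squaring. x_1 = 7^2 mod 45 = 4. Reached i = s−1 = 1 without hitting −1: 13 is a Miller–Rabin witness and 45 is composite.
Base 32: x_0 = 32^11 mod 45 = 38. x_0 is neither 1 nor 44, so continue squaring. x_1 = 38^2 mod 45 = 4. Reached i = s−1 = 1 without hitting −1: 32 is a Miller–Rabin witness and 45 is composite.
The smallest witness among the given bases is 4.

4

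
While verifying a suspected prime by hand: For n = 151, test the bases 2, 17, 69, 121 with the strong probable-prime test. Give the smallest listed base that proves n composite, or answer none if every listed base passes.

n − 1 = 150 = 2^1 · 75, so s = 1 and d = 75.
Base 2: x_0 = 2^75 mod 151 = 1. x_0 = 1, so 2 is not a witness.
Base 17: x_0 = 17^75 mod 151 = 1. x_0 = 1, so 17 is not a witness.
Base 69: x_0 = 69^75 mod 151 = 1. x_0 = 1, so 69 is not a witness.
Base 121: x_0 = 121^75 mod 151 = 1. x_0 = 1, so 121 is not a witness.
No listed base is a witness for 151.

none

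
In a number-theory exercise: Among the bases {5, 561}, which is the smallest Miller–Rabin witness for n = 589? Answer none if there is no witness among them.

n − 1 = 588 = 2^2 · 147, so s = 2 and d = 147.
Base 5: x_0 = 5^147 mod 589 = 125. x_0 is neither 1 nor 588, so continue squaring. x_1 = 125^2 mod 589 = 311. Reached i = s−1 = 1 without hitting −1: 5 is a Miller–Rabin witness and 589 is composite.
Base 561: x_0 = 561^147 mod 589 = 240. x_0 is neither 1 nor 588, so continue squaring. x_1 = 240^2 mod 589 = 467. Reached i = s−1 = 1 without hitting −1: 561 is a Miller–Rabin witness and 589 is composite.
The smallest witness among the given bases is 5.

5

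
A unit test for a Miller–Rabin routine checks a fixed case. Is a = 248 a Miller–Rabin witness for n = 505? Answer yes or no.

n − 1 = 504 = 2^3 · 63, so s = 3 and d = 63.
x_0 = 248^63 mod 505 = 67.
x_0 is neither 1 nor 504, so continue squaring.
x_1 = 67^2 mod 505 = 449.
x_2 = 449^2 mod 505 = 106.
Reached i = s−1 = 2 without hitting −1: 248 is a Miller–Rabin witness and 505 is composite.

yes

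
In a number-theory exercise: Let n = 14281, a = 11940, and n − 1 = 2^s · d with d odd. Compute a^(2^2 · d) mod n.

n − 1 = 14280 = 2^3 · 1785, so s = 3 and d = 1785.
x_0 = 11940^1785 mod 14281 = 12084.
x_1 = 12084^2 mod 14281 = 14112.
x_2 = 14112^2 mod 14281 = 14280.

14280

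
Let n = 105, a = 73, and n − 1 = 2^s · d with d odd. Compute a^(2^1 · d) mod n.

n − 1 = 104 = 2^3 · 13, so s = 3 and d = 13.
x_0 = 73^13 mod 105 = 73.
x_1 = 73^2 mod 105 = 79.

79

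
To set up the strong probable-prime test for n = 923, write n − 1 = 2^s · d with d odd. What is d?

461

Halving: 922 → 461; 461 is odd.
So 922 = 2^1 · 461.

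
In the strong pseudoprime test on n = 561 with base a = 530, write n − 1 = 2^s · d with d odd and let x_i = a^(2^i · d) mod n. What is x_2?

n − 1 = 560 = 2^4 · 35, so s = 4 and d = 35.
x_0 = 530^35 mod 561 = 197.
x_1 = 197^2 mod 561 = 100.
x_2 = 100^2 mod 561 = 463.

463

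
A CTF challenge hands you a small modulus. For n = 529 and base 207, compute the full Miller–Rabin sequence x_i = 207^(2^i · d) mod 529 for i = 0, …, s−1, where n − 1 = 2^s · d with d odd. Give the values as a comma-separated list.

0, 0, 0, 0

n − 1 = 528 = 2^4 · 33, so s = 4 and d = 33.
x_0 = 207^33 mod 529 = 0.
x_1 = 0^2 mod 529 = 0.
x_2 = 0^2 mod 529 = 0.
x_3 = 0^2 mod 529 = 0.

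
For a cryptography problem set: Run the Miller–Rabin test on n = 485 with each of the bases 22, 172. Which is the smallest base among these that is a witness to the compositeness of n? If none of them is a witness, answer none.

n − 1 = 484 = 2^2 · 121, so s = 2 and d = 121.
Base 22: x_0 = 22^121 mod 485 = 22. x_0 is neither 1 nor 484, so continue squaring. x_1 = 22^2 mod 485 = 484. x_1 ≡ −1, so 22 is not a witness.
Base 172: x_0 = 172^121 mod 485 = 172. x_0 is neither 1 nor 484, so continue squaring. x_1 = 172^2 mod 485 = 484. x_1 ≡ −1, so 172 is not a witness.
No listed base is a witness for 485.

none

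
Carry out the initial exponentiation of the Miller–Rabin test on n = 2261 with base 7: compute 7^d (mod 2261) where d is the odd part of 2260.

n − 1 = 2260 = 2^2 · 565, so s = 2 and d = 565.
7^565 mod 2261 = 1337.

1337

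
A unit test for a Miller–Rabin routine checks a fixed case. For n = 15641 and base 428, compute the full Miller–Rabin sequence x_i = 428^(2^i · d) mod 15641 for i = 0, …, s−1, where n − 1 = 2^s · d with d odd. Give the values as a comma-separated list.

n − 1 = 15640 = 2^3 · 1955, so s = 3 and d = 1955.
x_0 = 428^1955 mod 15641 = 15640.
x_1 = 15640^2 mod 15641 = 1.
x_2 = 1^2 mod 15641 = 1.

15640, 1, 1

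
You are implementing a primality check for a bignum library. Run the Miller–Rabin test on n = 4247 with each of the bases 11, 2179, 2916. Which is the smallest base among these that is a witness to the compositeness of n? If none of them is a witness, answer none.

n − 1 = 4246 = 2^1 · 2123, so s = 1 and d = 2123.
Base 11: x_0 = 11^2123 mod 4247 = 3453. x_0 ∉ {1, 4246} and s = 1, so 11 is a Miller–Rabin witness and 4247 is composite.
Base 2179: x_0 = 2179^2123 mod 4247 = 3810. x_0 ∉ {1, 4246} and s = 1, so 2179 is a Miller–Rabin witness and 4247 is composite.
Base 2916: x_0 = 2916^2123 mod 4247 = 2023. x_0 ∉ {1, 4246} and s = 1, so 2916 is a Miller–Rabin witness and 4247 is composite.
The smallest witness among the given bases is 11.

11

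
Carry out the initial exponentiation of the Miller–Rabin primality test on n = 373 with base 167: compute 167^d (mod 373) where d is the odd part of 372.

104

n − 1 = 372 = 2^2 · 93, so s = 2 and d = 93.
167^93 mod 373 = 104.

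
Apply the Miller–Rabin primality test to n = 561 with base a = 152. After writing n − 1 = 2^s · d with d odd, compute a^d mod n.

254

n − 1 = 560 = 2^4 · 35, so s = 4 and d = 35.
152^35 mod 561 = 254.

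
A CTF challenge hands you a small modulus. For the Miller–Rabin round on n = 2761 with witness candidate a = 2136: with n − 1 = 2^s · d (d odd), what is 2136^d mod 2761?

2397

n − 1 = 2760 = 2^3 · 345, so s = 3 and d = 345.
Repeated squaring mod 2761: 2136^1 ≡ 2136, 2136^2 ≡ 1324, 2136^4 ≡ 2502, 2136^8 ≡ 817, 2136^16 ≡ 2088, 2136^32 ≡ 125, 2136^64 ≡ 1820, 2136^128 ≡ 1961, 2136^256 ≡ 2209.
345 = 256 + 64 + 16 + 8 + 1, so 2136^345 ≡ 2209·1820·2088·817·2136 ≡ 2397 (mod 2761).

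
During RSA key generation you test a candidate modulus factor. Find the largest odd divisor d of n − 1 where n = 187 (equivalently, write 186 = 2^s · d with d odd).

93

Halving: 186 → 93; 93 is odd.
So 186 = 2^1 · 93.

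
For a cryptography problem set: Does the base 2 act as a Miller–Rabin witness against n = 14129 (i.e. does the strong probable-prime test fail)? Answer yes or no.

n − 1 = 14128 = 2^4 · 883, so s = 4 and d = 883.
x_0 = 2^883 mod 14129 = 7569.
x_0 is neither 1 nor 14128, so continue squaring.
x_1 = 7569^2 mod 14129 = 10795.
x_2 = 10795^2 mod 14129 = 10162.
x_3 = 10162^2 mod 14129 = 11512.
Reached i = s−1 = 3 without hitting −1: 2 is a Miller–Rabin witness and 14129 is composite.

yes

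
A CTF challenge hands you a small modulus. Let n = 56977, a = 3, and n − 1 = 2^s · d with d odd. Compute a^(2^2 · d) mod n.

n − 1 = 56976 = 2^4 · 3561, so s = 4 and d = 3561.
x_0 = 3^3561 mod 56977 = 42299.
x_1 = 42299^2 mod 56977 = 13647.
x_2 = 13647^2 mod 56977 = 39773.

39773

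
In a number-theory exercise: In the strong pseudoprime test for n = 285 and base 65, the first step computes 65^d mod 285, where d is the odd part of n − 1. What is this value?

50

n − 1 = 284 = 2^2 · 71, so s = 2 and d = 71.
65^71 mod 285 = 50.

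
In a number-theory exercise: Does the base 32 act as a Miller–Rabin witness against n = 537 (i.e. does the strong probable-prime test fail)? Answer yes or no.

yes

n − 1 = 536 = 2^3 · 67, so s = 3 and d = 67.
x_0 = 32^67 mod 537 = 164.
x_0 is neither 1 nor 536, so continue squaring.
x_1 = 164^2 mod 537 = 46.
x_2 = 46^2 mod 537 = 505.
Reached i = s−1 = 2 without hitting −1: 32 is a Miller–Rabin witness and 537 is composite.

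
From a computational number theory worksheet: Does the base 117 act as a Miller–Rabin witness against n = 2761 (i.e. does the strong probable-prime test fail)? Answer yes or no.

yes

n − 1 = 2760 = 2^3 · 345, so s = 3 and d = 345.
x_0 = 117^345 mod 2761 = 494.
x_0 is neither 1 nor 2760, so continue squaring.
x_1 = 494^2 mod 2761 = 1068.
x_2 = 1068^2 mod 2761 = 331.
Reached i = s−1 = 2 without hitting −1: 117 is a Miller–Rabin witness and 2761 is composite.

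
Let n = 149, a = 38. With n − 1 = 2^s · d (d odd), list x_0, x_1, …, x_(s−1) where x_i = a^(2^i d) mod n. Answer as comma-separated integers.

n − 1 = 148 = 2^2 · 37, so s = 2 and d = 37.
x_0 = 38^37 mod 149 = 105.
x_1 = 105^2 mod 149 = 148.

105, 148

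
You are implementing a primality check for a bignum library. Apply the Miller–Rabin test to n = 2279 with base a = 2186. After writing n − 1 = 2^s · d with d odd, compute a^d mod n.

n − 1 = 2278 = 2^1 · 1139, so s = 1 and d = 1139.
Repeated squaring mod 2279: 2186^1 ≡ 2186, 2186^2 ≡ 1812, 2186^4 ≡ 1584, 2186^8 ≡ 2156, 2186^16 ≡ 1455, 2186^32 ≡ 2113, 2186^64 ≡ 208, 2186^128 ≡ 2242, 2186^256 ≡ 1369, 2186^512 ≡ 823, 2186^1024 ≡ 466.
1139 = 1024 + 64 + 32 + 16 + 2 + 1, so 2186^1139 ≡ 466·208·2113·1455·1812·2186 ≡ 2156 (mod 2279).

2156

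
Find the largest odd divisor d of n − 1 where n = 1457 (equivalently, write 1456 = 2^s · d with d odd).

91

Halving: 1456 → 728 → 364 → 182 → 91; 91 is odd.
So 1456 = 2^4 · 91.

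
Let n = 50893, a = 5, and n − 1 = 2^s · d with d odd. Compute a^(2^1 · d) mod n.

n − 1 = 50892 = 2^2 · 12723, so s = 2 and d = 12723.
By repeated squaring, 5^12723 ≡ 30472 (mod 50893).
x_0 = 30472.
x_1 = 30472^2 mod 50893 = 50892.

50892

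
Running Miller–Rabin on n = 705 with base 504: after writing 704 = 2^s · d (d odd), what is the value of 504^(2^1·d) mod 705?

441

n − 1 = 704 = 2^6 · 11, so s = 6 and d = 11.
x_0 = 504^11 mod 705 = 444.
x_1 = 444^2 mod 705 = 441.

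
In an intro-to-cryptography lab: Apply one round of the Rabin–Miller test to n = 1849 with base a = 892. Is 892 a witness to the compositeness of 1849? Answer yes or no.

yes

n − 1 = 1848 = 2^3 · 231, so s = 3 and d = 231.
By repeated squaring, 892^231 ≡ 515 (mod 1849).
x_0 = 892^231 mod 1849 = 515.
x_0 is neither 1 nor 1848, so continue squaring.
x_1 = 515^2 mod 1849 = 818.
x_2 = 818^2 mod 1849 = 1635.
Reached i = s−1 = 2 without hitting −1: 892 is a Miller–Rabin witness and 1849 is composite.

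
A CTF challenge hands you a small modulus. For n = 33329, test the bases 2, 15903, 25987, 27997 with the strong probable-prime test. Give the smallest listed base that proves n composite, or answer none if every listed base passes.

n − 1 = 33328 = 2^4 · 2083, so s = 4 and d = 2083.
Base 2: x_0 = 2^2083 mod 33329 = 19066. x_0 is neither 1 nor 33328, so continue squaring. x_1 = 19066^2 mod 33329 = 26282. x_2 = 26282^2 mod 33329 = 33328. x_2 ≡ −1, so 2 is not a witness.
Base 15903: x_0 = 15903^2083 mod 33329 = 26282. x_0 is neither 1 nor 33328, so continue squaring. x_1 = 26282^2 mod 33329 = 33328. x_1 ≡ −1, so 15903 is not a witness.
Base 25987: x_0 = 25987^2083 mod 33329 = 20660. x_0 is neither 1 nor 33328, so continue squaring. x_1 = 20660^2 mod 33329 = 24426. x_2 = 24426^2 mod 33329 = 7047. x_3 = 7047^2 mod 33329 = 33328. x_3 ≡ −1, so 25987 is not a witness.
Base 27997: x_0 = 27997^2083 mod 33329 = 26282. x_0 is neither 1 nor 33328, so continue squaring. x_1 = 26282^2 mod 33329 = 33328. x_1 ≡ −1, so 27997 is not a witness.
No listed base is a witness for 33329.

none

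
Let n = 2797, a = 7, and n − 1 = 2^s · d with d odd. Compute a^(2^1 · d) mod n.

1

n − 1 = 2796 = 2^2 · 699, so s = 2 and d = 699.
x_0 = 7^699 mod 2797 = 2796.
x_1 = 2796^2 mod 2797 = 1.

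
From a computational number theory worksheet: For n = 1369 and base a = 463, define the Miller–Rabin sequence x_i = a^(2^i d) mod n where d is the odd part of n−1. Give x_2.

889

n − 1 = 1368 = 2^3 · 171, so s = 3 and d = 171.
x_0 = 463^171 mod 1369 = 1289.
x_1 = 1289^2 mod 1369 = 924.
x_2 = 924^2 mod 1369 = 889.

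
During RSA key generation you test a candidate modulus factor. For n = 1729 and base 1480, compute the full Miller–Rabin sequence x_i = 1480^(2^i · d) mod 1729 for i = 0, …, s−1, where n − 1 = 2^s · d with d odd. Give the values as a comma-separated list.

n − 1 = 1728 = 2^6 · 27, so s = 6 and d = 27.
x_0 = 1480^27 mod 1729 = 1084.
x_1 = 1084^2 mod 1729 = 1065.
x_2 = 1065^2 mod 1729 = 1.
x_3 = 1^2 mod 1729 = 1.
x_4 = 1^2 mod 1729 = 1.
x_5 = 1^2 mod 1729 = 1.

1084, 1065, 1, 1, 1, 1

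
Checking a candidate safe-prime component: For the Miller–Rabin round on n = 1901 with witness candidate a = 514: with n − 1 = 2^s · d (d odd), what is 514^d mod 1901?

n − 1 = 1900 = 2^2 · 475, so s = 2 and d = 475.
514^475 mod 1901 = 1900.

1900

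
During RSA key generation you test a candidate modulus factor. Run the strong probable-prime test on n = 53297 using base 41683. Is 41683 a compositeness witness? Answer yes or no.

n − 1 = 53296 = 2^4 · 3331, so s = 4 and d = 3331.
x_0 = 41683^3331 mod 53297 = 28749.
x_0 is neither 1 nor 53296, so continue squaring.
x_1 = 28749^2 mod 53297 = 28422.
x_2 = 28422^2 mod 53297 = 40752.
x_3 = 40752^2 mod 53297 = 44281.
Reached i = s−1 = 3 without hitting −1: 41683 is a Miller–Rabin witness and 53297 is composite.

yes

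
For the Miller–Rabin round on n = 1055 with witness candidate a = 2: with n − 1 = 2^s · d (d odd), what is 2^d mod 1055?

418

n − 1 = 1054 = 2^1 · 527, so s = 1 and d = 527.
Repeated squaring mod 1055: 2^1 ≡ 2, 2^2 ≡ 4, 2^4 ≡ 16, 2^8 ≡ 256, 2^16 ≡ 126, 2^32 ≡ 51, 2^64 ≡ 491, 2^128 ≡ 541, 2^256 ≡ 446, 2^512 ≡ 576.
527 = 512 + 8 + 4 + 2 + 1, so 2^527 ≡ 576·256·16·4·2 ≡ 418 (mod 1055).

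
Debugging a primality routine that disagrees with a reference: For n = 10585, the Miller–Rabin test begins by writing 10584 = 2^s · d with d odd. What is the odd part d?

Halving: 10584 → 5292 → 2646 → 1323; 1323 is odd.
So 10584 = 2^3 · 1323.

1323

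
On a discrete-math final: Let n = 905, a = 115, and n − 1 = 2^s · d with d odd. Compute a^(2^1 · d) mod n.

n − 1 = 904 = 2^3 · 113, so s = 3 and d = 113.
By repeated squaring, 115^113 ≡ 480 (mod 905).
x_0 = 480.
x_1 = 480^2 mod 905 = 530.

530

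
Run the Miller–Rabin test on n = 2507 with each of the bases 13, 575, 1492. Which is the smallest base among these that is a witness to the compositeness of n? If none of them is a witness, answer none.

n − 1 = 2506 = 2^1 · 1253, so s = 1 and d = 1253.
Base 13: x_0 = 13^1253 mod 2507 = 1373. x_0 ∉ {1, 2506} and s = 1, so 13 is a Miller–Rabin witness and 2507 is composite.
Base 575: x_0 = 575^1253 mod 2507 = 2231. x_0 ∉ {1, 2506} and s = 1, so 575 is a Miller–Rabin witness and 2507 is composite.
Base 1492: x_0 = 1492^1253 mod 2507 = 2246. x_0 ∉ {1, 2506} and s = 1, so 1492 is a Miller–Rabin witness and 2507 is composite.
The smallest witness among the given bases is 13.

13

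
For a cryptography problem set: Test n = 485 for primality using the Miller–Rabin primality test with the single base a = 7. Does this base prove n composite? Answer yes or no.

n − 1 = 484 = 2^2 · 121, so s = 2 and d = 121.
Repeated squaring mod 485: 7^1 ≡ 7, 7^2 ≡ 49, 7^4 ≡ 461, 7^8 ≡ 91, 7^16 ≡ 36, 7^32 ≡ 326, 7^64 ≡ 61.
121 = 64 + 32 + 16 + 8 + 1, so 7^121 ≡ 61·326·36·91·7 ≡ 137 (mod 485).
x_0 = 7^121 mod 485 = 137.
x_0 is neither 1 nor 484, so continue squaring.
x_1 = 137^2 mod 485 = 339.
Reached i = s−1 = 1 without hitting −1: 7 is a Miller–Rabin witness and 485 is composite.

yes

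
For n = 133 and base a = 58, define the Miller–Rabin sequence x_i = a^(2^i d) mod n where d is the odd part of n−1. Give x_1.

1

n − 1 = 132 = 2^2 · 33, so s = 2 and d = 33.
Repeated squaring mod 133: 58^1 ≡ 58, 58^2 ≡ 39, 58^4 ≡ 58, 58^8 ≡ 39, 58^16 ≡ 58, 58^32 ≡ 39.
33 = 32 + 1, so 58^33 ≡ 39·58 ≡ 1 (mod 133).
x_0 = 1.
x_1 = 1^2 mod 133 = 1.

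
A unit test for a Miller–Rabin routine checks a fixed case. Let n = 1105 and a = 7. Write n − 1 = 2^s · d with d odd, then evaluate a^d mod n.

n − 1 = 1104 = 2^4 · 69, so s = 4 and d = 69.
7^69 mod 1105 = 827.

827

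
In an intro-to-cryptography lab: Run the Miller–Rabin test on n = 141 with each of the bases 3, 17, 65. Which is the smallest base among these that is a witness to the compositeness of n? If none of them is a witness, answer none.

n − 1 = 140 = 2^2 · 35, so s = 2 and d = 35.
Base 3: x_0 = 3^35 mod 141 = 12. x_0 is neither 1 nor 140, so continue squaring. x_1 = 12^2 mod 141 = 3. Reached i = s−1 = 1 without hitting −1: 3 is a Miller–Rabin witness and 141 is composite.
Base 17: x_0 = 17^35 mod 141 = 8. x_0 is neither 1 nor 140, so continue squaring. x_1 = 8^2 mod 141 = 64. Reached i = s−1 = 1 without hitting −1: 17 is a Miller–Rabin witness and 141 is composite.
Base 65: x_0 = 65^35 mod 141 = 68. x_0 is neither 1 nor 140, so continue squaring. x_1 = 68^2 mod 141 = 112. Reached i = s−1 = 1 without hitting −1: 65 is a Miller–Rabin witness and 141 is composite.
The smallest witness among the given bases is 3.

3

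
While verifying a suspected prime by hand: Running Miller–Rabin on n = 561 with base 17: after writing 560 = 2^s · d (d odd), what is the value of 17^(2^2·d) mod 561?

n − 1 = 560 = 2^4 · 35, so s = 4 and d = 35.
x_0 = 17^35 mod 561 = 527.
x_1 = 527^2 mod 561 = 34.
x_2 = 34^2 mod 561 = 34.

34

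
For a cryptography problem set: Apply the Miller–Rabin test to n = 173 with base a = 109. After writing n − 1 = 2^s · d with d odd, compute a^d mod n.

n − 1 = 172 = 2^2 · 43, so s = 2 and d = 43.
109^43 mod 173 = 1.

1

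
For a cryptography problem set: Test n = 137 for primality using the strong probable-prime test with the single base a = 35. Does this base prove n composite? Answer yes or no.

no

n − 1 = 136 = 2^3 · 17, so s = 3 and d = 17.
x_0 = 35^17 mod 137 = 10.
x_0 is neither 1 nor 136, so continue squaring.
x_1 = 10^2 mod 137 = 100.
x_2 = 100^2 mod 137 = 136.
x_2 ≡ −1, so 35 is not a witness.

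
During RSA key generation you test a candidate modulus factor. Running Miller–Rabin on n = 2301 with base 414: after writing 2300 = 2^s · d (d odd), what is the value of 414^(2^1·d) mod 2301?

1830

n − 1 = 2300 = 2^2 · 575, so s = 2 and d = 575.
x_0 = 414^575 mod 2301 = 591.
x_1 = 591^2 mod 2301 = 1830.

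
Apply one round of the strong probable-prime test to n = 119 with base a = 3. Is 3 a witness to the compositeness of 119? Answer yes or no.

yes

n − 1 = 118 = 2^1 · 59, so s = 1 and d = 59.
x_0 = 3^59 mod 119 = 75.
x_0 ∉ {1, 118} and s = 1, so 3 is a Miller–Rabin witness and 119 is composite.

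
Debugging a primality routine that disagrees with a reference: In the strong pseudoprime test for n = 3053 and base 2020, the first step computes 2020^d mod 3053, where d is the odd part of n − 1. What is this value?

n − 1 = 3052 = 2^2 · 763, so s = 2 and d = 763.
Repeated squaring mod 3053: 2020^1 ≡ 2020, 2020^2 ≡ 1592, 2020^4 ≡ 474, 2020^8 ≡ 1807, 2020^16 ≡ 1592, 2020^32 ≡ 474, 2020^64 ≡ 1807, 2020^128 ≡ 1592, 2020^256 ≡ 474, 2020^512 ≡ 1807.
763 = 512 + 128 + 64 + 32 + 16 + 8 + 2 + 1, so 2020^763 ≡ 1807·1592·1807·474·1592·1807·1592·2020 ≡ 214 (mod 3053).

214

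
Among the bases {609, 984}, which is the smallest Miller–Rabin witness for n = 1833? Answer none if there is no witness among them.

n − 1 = 1832 = 2^3 · 229, so s = 3 and d = 229.
Base 609: x_0 = 609^229 mod 1833 = 258. x_0 is neither 1 nor 1832, so continue squaring. x_1 = 258^2 mod 1833 = 576. x_2 = 576^2 mod 1833 = 3. Reached i = s−1 = 2 without hitting −1: 609 is a Miller–Rabin witness and 1833 is composite.
Base 984: x_0 = 984^229 mod 1833 = 360. x_0 is neither 1 nor 1832, so continue squaring. x_1 = 360^2 mod 1833 = 1290. x_2 = 1290^2 mod 1833 = 1569. Reached i = s−1 = 2 without hitting −1: 984 is a Miller–Rabin witness and 1833 is composite.
The smallest witness among the given bases is 609.

609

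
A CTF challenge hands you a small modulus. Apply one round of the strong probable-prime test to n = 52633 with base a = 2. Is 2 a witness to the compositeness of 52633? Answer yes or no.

no

n − 1 = 52632 = 2^3 · 6579, so s = 3 and d = 6579.
By repeated squaring, 2^6579 ≡ 1 (mod 52633).
x_0 = 2^6579 mod 52633 = 1.
x_0 = 1, so 2 is not a witness.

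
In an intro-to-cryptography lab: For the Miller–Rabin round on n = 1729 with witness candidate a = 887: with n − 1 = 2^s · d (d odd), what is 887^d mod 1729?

n − 1 = 1728 = 2^6 · 27, so s = 6 and d = 27.
887^27 mod 1729 = 664.

664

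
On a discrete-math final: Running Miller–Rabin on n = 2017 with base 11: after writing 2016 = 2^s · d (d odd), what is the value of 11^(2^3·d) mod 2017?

n − 1 = 2016 = 2^5 · 63, so s = 5 and d = 63.
x_0 = 11^63 mod 2017 = 229.
x_1 = 229^2 mod 2017 = 2016.
x_2 = 2016^2 mod 2017 = 1.
x_3 = 1^2 mod 2017 = 1.

1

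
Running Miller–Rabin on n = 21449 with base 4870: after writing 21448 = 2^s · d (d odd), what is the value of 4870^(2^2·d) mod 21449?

n − 1 = 21448 = 2^3 · 2681, so s = 3 and d = 2681.
x_0 = 4870^2681 mod 21449 = 19685.
x_1 = 19685^2 mod 21449 = 1591.
x_2 = 1591^2 mod 21449 = 299.

299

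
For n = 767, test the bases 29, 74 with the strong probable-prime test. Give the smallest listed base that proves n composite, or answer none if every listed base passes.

n − 1 = 766 = 2^1 · 383, so s = 1 and d = 383.
Base 29: x_0 = 29^383 mod 767 = 425. x_0 ∉ {1, 766} and s = 1, so 29 is a Miller–Rabin witness and 767 is composite.
Base 74: x_0 = 74^383 mod 767 = 380. x_0 ∉ {1, 766} and s = 1, so 74 is a Miller–Rabin witness and 767 is composite.
The smallest witness among the given bases is 29.

29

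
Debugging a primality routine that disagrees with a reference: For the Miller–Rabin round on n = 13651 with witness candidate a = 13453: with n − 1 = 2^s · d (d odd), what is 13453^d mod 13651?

8052

n − 1 = 13650 = 2^1 · 6825, so s = 1 and d = 6825.
13453^6825 mod 13651 = 8052.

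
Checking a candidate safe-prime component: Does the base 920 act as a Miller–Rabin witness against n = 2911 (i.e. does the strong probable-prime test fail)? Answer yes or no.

n − 1 = 2910 = 2^1 · 1455, so s = 1 and d = 1455.
x_0 = 920^1455 mod 2911 = 2666.
x_0 ∉ {1, 2910} and s = 1, so 920 is a Miller–Rabin witness and 2911 is composite.

yes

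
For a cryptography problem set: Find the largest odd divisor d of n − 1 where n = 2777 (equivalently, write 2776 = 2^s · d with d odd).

347

Halving: 2776 → 1388 → 694 → 347; 347 is odd.
So 2776 = 2^3 · 347.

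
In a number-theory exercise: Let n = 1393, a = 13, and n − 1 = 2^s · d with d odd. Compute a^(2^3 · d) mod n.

8

n − 1 = 1392 = 2^4 · 87, so s = 4 and d = 87.
By repeated squaring, 13^87 ≡ 1182 (mod 1393).
x_0 = 1182.
x_1 = 1182^2 mod 1393 = 1338.
x_2 = 1338^2 mod 1393 = 239.
x_3 = 239^2 mod 1393 = 8.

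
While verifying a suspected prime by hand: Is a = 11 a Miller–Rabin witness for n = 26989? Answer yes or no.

n − 1 = 26988 = 2^2 · 6747, so s = 2 and d = 6747.
Repeated squaring mod 26989: 11^1 ≡ 11, 11^2 ≡ 121, 11^4 ≡ 14641, 11^8 ≡ 12243, 11^16 ≡ 21132, 11^32 ≡ 1430, 11^64 ≡ 20725, 11^128 ≡ 22679, 11^256 ≡ 7668, 11^512 ≡ 16182, 11^1024 ≡ 9846, 11^2048 ≡ 26217, 11^4096 ≡ 2226.
6747 = 4096 + 2048 + 512 + 64 + 16 + 8 + 2 + 1, so 11^6747 ≡ 2226·26217·16182·20725·21132·12243·121·11 ≡ 23729 (mod 26989).
x_0 = 11^6747 mod 26989 = 23729.
x_0 is neither 1 nor 26988, so continue squaring.
x_1 = 23729^2 mod 26989 = 20923.
Reached i = s−1 = 1 without hitting −1: 11 is a Miller–Rabin witness and 26989 is composite.

yes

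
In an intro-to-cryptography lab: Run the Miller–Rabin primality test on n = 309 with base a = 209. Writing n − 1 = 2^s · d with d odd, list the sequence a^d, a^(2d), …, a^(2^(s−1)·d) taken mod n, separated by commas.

113, 100

n − 1 = 308 = 2^2 · 77, so s = 2 and d = 77.
x_0 = 209^77 mod 309 = 113.
x_1 = 113^2 mod 309 = 100.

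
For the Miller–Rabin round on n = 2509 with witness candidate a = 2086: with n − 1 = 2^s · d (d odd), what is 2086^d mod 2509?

99

n − 1 = 2508 = 2^2 · 627, so s = 2 and d = 627.
2086^627 mod 2509 = 99.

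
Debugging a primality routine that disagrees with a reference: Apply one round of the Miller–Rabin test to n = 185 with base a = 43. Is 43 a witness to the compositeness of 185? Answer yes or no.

n − 1 = 184 = 2^3 · 23, so s = 3 and d = 23.
x_0 = 43^23 mod 185 = 142.
x_0 is neither 1 nor 184, so continue squaring.
x_1 = 142^2 mod 185 = 184.
x_1 ≡ −1, so 43 is not a witness.

no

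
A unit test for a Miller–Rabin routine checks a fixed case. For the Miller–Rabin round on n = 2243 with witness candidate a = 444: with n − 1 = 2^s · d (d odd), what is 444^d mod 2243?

n − 1 = 2242 = 2^1 · 1121, so s = 1 and d = 1121.
444^1121 mod 2243 = 2242.

2242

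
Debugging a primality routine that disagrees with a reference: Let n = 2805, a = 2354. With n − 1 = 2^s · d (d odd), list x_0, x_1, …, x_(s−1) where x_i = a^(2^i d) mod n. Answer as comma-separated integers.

1199, 1441

n − 1 = 2804 = 2^2 · 701, so s = 2 and d = 701.
x_0 = 2354^701 mod 2805 = 1199.
x_1 = 1199^2 mod 2805 = 1441.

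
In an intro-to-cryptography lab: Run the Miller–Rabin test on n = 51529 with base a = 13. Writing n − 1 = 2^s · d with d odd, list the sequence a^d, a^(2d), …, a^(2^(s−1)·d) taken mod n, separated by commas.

32914, 37229, 22928

n − 1 = 51528 = 2^3 · 6441, so s = 3 and d = 6441.
x_0 = 13^6441 mod 51529 = 32914.
x_1 = 32914^2 mod 51529 = 37229.
x_2 = 37229^2 mod 51529 = 22928.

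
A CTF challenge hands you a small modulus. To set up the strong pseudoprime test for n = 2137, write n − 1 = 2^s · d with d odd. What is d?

Halving: 2136 → 1068 → 534 → 267; 267 is odd.
So 2136 = 2^3 · 267.

267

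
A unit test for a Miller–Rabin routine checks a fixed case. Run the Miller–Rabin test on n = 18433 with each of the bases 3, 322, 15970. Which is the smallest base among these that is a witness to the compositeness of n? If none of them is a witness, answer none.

n − 1 = 18432 = 2^11 · 9, so s = 11 and d = 9.
Base 3: x_0 = 3^9 mod 18433 = 1250. x_0 is neither 1 nor 18432, so continue squaring. x_1 = 1250^2 mod 18433 = 14128. x_2 = 14128^2 mod 18433 = 7860. x_3 = 7860^2 mod 18433 = 10617. x_4 = 10617^2 mod 18433 = 2894. x_5 = 2894^2 mod 18433 = 6654. x_6 = 6654^2 mod 18433 = 18083. x_7 = 18083^2 mod 18433 = 11902. x_8 = 11902^2 mod 18433 = 18432. x_8 ≡ −1, so 3 is not a witness.
Base 322: x_0 = 322^9 mod 18433 = 15629. x_0 is neither 1 nor 18432, so continue squaring. x_1 = 15629^2 mod 18433 = 9958. x_2 = 9958^2 mod 18433 = 10657. x_3 = 10657^2 mod 18433 = 5936. x_4 = 5936^2 mod 18433 = 10633. x_5 = 10633^2 mod 18433 = 11100. x_6 = 11100^2 mod 18433 = 3828. x_7 = 3828^2 mod 18433 = 17782. x_8 = 17782^2 mod 18433 = 18275. x_9 = 18275^2 mod 18433 = 6531. x_10 = 6531^2 mod 18433 = 18432. x_10 ≡ −1, so 322 is not a witness.
Base 15970: x_0 = 15970^9 mod 18433 = 8322. x_0 is neither 1 nor 18432, so continue squaring. x_1 = 8322^2 mod 18433 = 2903. x_2 = 2903^2 mod 18433 = 3528. x_3 = 3528^2 mod 18433 = 4509. x_4 = 4509^2 mod 18433 = 17915. x_5 = 17915^2 mod 18433 = 10262. x_6 = 10262^2 mod 18433 = 915. x_7 = 915^2 mod 18433 = 7740. x_8 = 7740^2 mod 18433 = 350. x_9 = 350^2 mod 18433 = 11902. x_10 = 11902^2 mod 18433 = 18432. x_10 ≡ −1, so 15970 is not a witness.
No listed base is a witness for 18433.

none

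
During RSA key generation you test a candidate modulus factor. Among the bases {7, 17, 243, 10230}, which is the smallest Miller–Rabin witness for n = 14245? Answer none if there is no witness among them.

7

n − 1 = 14244 = 2^2 · 3561, so s = 2 and d = 3561.
Base 7: x_0 = 7^3561 mod 14245 = 8092. x_0 is neither 1 nor 14244, so continue squaring. x_1 = 8092^2 mod 14245 = 10444. Reached i = s−1 = 1 without hitting −1: 7 is a Miller–Rabin witness and 14245 is composite.
Base 17: x_0 = 17^3561 mod 14245 = 1392. x_0 is neither 1 nor 14244, so continue squaring. x_1 = 1392^2 mod 14245 = 344. Reached i = s−1 = 1 without hitting −1: 17 is a Miller–Rabin witness and 14245 is composite.
Base 243: x_0 = 243^3561 mod 14245 = 3653. x_0 is neither 1 nor 14244, so continue squaring. x_1 = 3653^2 mod 14245 = 11089. Reached i = s−1 = 1 without hitting −1: 243 is a Miller–Rabin witness and 14245 is composite.
Base 10230: x_0 = 10230^3561 mod 14245 = 6985. x_0 is neither 1 nor 14244, so continue squaring. x_1 = 6985^2 mod 14245 = 1100. Reached i = s−1 = 1 without hitting −1: 10230 is a Miller–Rabin witness and 14245 is composite.
The smallest witness among the given bases is 7.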